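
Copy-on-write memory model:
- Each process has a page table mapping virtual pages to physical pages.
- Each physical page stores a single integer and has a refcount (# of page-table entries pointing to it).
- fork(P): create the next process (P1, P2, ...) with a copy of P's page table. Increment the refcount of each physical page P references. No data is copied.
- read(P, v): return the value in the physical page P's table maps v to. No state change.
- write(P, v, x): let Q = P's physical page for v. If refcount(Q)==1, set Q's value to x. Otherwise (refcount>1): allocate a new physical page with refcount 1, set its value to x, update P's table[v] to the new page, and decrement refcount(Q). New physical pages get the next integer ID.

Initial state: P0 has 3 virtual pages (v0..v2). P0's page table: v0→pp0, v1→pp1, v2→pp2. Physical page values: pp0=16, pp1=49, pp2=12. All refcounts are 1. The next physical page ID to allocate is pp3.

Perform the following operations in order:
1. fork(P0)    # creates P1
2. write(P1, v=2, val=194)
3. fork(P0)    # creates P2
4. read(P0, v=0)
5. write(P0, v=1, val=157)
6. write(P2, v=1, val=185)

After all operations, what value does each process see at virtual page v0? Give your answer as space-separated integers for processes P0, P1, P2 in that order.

Answer: 16 16 16

Derivation:
Op 1: fork(P0) -> P1. 3 ppages; refcounts: pp0:2 pp1:2 pp2:2
Op 2: write(P1, v2, 194). refcount(pp2)=2>1 -> COPY to pp3. 4 ppages; refcounts: pp0:2 pp1:2 pp2:1 pp3:1
Op 3: fork(P0) -> P2. 4 ppages; refcounts: pp0:3 pp1:3 pp2:2 pp3:1
Op 4: read(P0, v0) -> 16. No state change.
Op 5: write(P0, v1, 157). refcount(pp1)=3>1 -> COPY to pp4. 5 ppages; refcounts: pp0:3 pp1:2 pp2:2 pp3:1 pp4:1
Op 6: write(P2, v1, 185). refcount(pp1)=2>1 -> COPY to pp5. 6 ppages; refcounts: pp0:3 pp1:1 pp2:2 pp3:1 pp4:1 pp5:1
P0: v0 -> pp0 = 16
P1: v0 -> pp0 = 16
P2: v0 -> pp0 = 16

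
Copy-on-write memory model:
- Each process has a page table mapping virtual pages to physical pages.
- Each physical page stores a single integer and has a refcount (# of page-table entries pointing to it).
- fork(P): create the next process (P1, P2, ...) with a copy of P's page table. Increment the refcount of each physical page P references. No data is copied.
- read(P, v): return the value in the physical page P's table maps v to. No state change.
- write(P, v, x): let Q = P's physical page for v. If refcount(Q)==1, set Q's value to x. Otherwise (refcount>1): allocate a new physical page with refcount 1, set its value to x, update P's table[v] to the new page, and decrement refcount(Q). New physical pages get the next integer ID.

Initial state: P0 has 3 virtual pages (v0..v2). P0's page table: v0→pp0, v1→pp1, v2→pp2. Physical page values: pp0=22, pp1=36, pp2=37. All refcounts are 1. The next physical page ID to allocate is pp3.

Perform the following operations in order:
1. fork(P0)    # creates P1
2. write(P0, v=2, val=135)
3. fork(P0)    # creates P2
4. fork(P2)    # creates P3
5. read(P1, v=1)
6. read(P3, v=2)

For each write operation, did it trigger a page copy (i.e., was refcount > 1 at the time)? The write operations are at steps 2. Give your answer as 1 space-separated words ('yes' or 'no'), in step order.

Op 1: fork(P0) -> P1. 3 ppages; refcounts: pp0:2 pp1:2 pp2:2
Op 2: write(P0, v2, 135). refcount(pp2)=2>1 -> COPY to pp3. 4 ppages; refcounts: pp0:2 pp1:2 pp2:1 pp3:1
Op 3: fork(P0) -> P2. 4 ppages; refcounts: pp0:3 pp1:3 pp2:1 pp3:2
Op 4: fork(P2) -> P3. 4 ppages; refcounts: pp0:4 pp1:4 pp2:1 pp3:3
Op 5: read(P1, v1) -> 36. No state change.
Op 6: read(P3, v2) -> 135. No state change.

yes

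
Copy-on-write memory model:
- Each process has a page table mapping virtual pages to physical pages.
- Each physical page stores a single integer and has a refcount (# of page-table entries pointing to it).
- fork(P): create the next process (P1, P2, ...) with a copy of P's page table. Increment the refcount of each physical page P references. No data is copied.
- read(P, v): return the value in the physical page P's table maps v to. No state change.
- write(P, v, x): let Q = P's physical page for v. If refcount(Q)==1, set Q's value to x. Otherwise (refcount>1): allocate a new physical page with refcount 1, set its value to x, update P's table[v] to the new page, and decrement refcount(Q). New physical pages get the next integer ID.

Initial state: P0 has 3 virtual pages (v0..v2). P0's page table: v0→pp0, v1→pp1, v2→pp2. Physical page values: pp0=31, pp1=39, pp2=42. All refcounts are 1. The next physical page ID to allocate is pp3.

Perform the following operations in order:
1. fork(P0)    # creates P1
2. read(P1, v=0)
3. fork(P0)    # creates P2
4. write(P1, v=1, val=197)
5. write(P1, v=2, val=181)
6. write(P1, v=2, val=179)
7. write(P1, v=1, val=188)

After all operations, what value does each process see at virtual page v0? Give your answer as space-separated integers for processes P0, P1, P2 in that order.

Answer: 31 31 31

Derivation:
Op 1: fork(P0) -> P1. 3 ppages; refcounts: pp0:2 pp1:2 pp2:2
Op 2: read(P1, v0) -> 31. No state change.
Op 3: fork(P0) -> P2. 3 ppages; refcounts: pp0:3 pp1:3 pp2:3
Op 4: write(P1, v1, 197). refcount(pp1)=3>1 -> COPY to pp3. 4 ppages; refcounts: pp0:3 pp1:2 pp2:3 pp3:1
Op 5: write(P1, v2, 181). refcount(pp2)=3>1 -> COPY to pp4. 5 ppages; refcounts: pp0:3 pp1:2 pp2:2 pp3:1 pp4:1
Op 6: write(P1, v2, 179). refcount(pp4)=1 -> write in place. 5 ppages; refcounts: pp0:3 pp1:2 pp2:2 pp3:1 pp4:1
Op 7: write(P1, v1, 188). refcount(pp3)=1 -> write in place. 5 ppages; refcounts: pp0:3 pp1:2 pp2:2 pp3:1 pp4:1
P0: v0 -> pp0 = 31
P1: v0 -> pp0 = 31
P2: v0 -> pp0 = 31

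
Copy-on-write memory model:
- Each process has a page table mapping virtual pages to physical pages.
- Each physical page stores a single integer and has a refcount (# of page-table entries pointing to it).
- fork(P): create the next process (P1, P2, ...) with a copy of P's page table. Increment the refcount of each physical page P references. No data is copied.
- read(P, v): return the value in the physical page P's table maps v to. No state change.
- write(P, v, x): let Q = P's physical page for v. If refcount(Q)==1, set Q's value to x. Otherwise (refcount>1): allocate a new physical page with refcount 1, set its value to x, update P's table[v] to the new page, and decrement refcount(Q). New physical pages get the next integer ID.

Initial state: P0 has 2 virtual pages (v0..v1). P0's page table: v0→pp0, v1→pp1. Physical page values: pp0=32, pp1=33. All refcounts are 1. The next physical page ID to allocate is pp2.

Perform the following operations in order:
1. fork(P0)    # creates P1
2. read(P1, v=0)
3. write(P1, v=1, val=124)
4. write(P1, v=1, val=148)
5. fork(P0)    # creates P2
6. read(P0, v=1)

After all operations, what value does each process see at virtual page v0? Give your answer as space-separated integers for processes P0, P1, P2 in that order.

Op 1: fork(P0) -> P1. 2 ppages; refcounts: pp0:2 pp1:2
Op 2: read(P1, v0) -> 32. No state change.
Op 3: write(P1, v1, 124). refcount(pp1)=2>1 -> COPY to pp2. 3 ppages; refcounts: pp0:2 pp1:1 pp2:1
Op 4: write(P1, v1, 148). refcount(pp2)=1 -> write in place. 3 ppages; refcounts: pp0:2 pp1:1 pp2:1
Op 5: fork(P0) -> P2. 3 ppages; refcounts: pp0:3 pp1:2 pp2:1
Op 6: read(P0, v1) -> 33. No state change.
P0: v0 -> pp0 = 32
P1: v0 -> pp0 = 32
P2: v0 -> pp0 = 32

Answer: 32 32 32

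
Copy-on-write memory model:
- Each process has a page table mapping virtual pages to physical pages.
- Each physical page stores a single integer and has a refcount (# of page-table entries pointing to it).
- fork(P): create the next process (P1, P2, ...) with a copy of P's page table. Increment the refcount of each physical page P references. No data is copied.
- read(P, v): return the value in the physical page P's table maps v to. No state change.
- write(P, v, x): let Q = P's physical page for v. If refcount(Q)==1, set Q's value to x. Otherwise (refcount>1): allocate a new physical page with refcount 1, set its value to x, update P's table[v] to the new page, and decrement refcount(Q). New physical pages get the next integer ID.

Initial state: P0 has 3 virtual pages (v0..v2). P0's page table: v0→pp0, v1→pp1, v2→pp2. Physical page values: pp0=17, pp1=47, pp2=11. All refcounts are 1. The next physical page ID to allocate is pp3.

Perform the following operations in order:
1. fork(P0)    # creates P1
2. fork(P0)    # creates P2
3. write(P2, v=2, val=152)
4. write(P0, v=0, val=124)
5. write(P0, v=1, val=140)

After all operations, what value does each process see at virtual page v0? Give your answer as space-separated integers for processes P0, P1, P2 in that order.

Answer: 124 17 17

Derivation:
Op 1: fork(P0) -> P1. 3 ppages; refcounts: pp0:2 pp1:2 pp2:2
Op 2: fork(P0) -> P2. 3 ppages; refcounts: pp0:3 pp1:3 pp2:3
Op 3: write(P2, v2, 152). refcount(pp2)=3>1 -> COPY to pp3. 4 ppages; refcounts: pp0:3 pp1:3 pp2:2 pp3:1
Op 4: write(P0, v0, 124). refcount(pp0)=3>1 -> COPY to pp4. 5 ppages; refcounts: pp0:2 pp1:3 pp2:2 pp3:1 pp4:1
Op 5: write(P0, v1, 140). refcount(pp1)=3>1 -> COPY to pp5. 6 ppages; refcounts: pp0:2 pp1:2 pp2:2 pp3:1 pp4:1 pp5:1
P0: v0 -> pp4 = 124
P1: v0 -> pp0 = 17
P2: v0 -> pp0 = 17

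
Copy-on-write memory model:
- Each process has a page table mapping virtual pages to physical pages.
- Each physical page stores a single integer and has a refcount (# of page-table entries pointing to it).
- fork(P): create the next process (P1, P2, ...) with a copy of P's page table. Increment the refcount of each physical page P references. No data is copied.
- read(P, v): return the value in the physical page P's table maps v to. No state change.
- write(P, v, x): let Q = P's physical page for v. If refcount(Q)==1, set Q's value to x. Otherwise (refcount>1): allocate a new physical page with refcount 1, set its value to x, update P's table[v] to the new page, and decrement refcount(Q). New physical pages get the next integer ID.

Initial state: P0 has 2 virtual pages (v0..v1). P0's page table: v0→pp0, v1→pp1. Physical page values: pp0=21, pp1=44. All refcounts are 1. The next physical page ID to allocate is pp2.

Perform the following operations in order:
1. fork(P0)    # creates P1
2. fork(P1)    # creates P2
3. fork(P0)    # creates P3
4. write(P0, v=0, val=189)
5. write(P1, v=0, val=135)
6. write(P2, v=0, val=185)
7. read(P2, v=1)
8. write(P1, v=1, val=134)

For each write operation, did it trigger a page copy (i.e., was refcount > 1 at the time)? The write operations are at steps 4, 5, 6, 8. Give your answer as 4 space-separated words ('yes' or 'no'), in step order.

Op 1: fork(P0) -> P1. 2 ppages; refcounts: pp0:2 pp1:2
Op 2: fork(P1) -> P2. 2 ppages; refcounts: pp0:3 pp1:3
Op 3: fork(P0) -> P3. 2 ppages; refcounts: pp0:4 pp1:4
Op 4: write(P0, v0, 189). refcount(pp0)=4>1 -> COPY to pp2. 3 ppages; refcounts: pp0:3 pp1:4 pp2:1
Op 5: write(P1, v0, 135). refcount(pp0)=3>1 -> COPY to pp3. 4 ppages; refcounts: pp0:2 pp1:4 pp2:1 pp3:1
Op 6: write(P2, v0, 185). refcount(pp0)=2>1 -> COPY to pp4. 5 ppages; refcounts: pp0:1 pp1:4 pp2:1 pp3:1 pp4:1
Op 7: read(P2, v1) -> 44. No state change.
Op 8: write(P1, v1, 134). refcount(pp1)=4>1 -> COPY to pp5. 6 ppages; refcounts: pp0:1 pp1:3 pp2:1 pp3:1 pp4:1 pp5:1

yes yes yes yes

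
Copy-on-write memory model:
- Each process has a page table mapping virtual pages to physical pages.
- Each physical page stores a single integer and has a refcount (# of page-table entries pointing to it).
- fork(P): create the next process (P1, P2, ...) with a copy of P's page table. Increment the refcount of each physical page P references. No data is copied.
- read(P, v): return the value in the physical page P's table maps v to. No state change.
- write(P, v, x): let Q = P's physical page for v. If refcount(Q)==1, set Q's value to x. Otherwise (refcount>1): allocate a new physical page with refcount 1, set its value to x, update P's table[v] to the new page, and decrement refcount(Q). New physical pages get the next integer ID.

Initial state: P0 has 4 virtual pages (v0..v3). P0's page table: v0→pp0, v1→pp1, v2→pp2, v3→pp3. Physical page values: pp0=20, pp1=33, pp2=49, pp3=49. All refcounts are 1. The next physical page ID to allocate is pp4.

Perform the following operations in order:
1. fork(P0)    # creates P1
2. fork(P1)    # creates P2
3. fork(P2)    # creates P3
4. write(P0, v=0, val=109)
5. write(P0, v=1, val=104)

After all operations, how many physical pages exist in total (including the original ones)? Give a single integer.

Answer: 6

Derivation:
Op 1: fork(P0) -> P1. 4 ppages; refcounts: pp0:2 pp1:2 pp2:2 pp3:2
Op 2: fork(P1) -> P2. 4 ppages; refcounts: pp0:3 pp1:3 pp2:3 pp3:3
Op 3: fork(P2) -> P3. 4 ppages; refcounts: pp0:4 pp1:4 pp2:4 pp3:4
Op 4: write(P0, v0, 109). refcount(pp0)=4>1 -> COPY to pp4. 5 ppages; refcounts: pp0:3 pp1:4 pp2:4 pp3:4 pp4:1
Op 5: write(P0, v1, 104). refcount(pp1)=4>1 -> COPY to pp5. 6 ppages; refcounts: pp0:3 pp1:3 pp2:4 pp3:4 pp4:1 pp5:1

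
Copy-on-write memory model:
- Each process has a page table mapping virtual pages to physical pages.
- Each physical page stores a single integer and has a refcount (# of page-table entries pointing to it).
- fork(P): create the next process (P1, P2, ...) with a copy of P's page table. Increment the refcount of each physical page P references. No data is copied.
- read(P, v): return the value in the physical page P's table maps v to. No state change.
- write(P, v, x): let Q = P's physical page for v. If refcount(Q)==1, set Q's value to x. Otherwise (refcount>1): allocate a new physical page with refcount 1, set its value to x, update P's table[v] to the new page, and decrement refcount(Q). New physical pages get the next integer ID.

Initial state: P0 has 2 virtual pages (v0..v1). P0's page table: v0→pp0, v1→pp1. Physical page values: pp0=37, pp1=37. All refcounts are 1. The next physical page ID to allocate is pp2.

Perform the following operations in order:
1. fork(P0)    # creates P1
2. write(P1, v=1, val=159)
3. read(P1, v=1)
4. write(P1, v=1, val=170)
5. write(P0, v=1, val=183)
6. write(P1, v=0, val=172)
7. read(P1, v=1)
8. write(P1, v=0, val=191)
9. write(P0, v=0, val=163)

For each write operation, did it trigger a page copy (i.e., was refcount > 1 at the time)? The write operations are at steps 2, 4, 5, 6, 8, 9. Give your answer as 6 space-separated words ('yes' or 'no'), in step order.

Op 1: fork(P0) -> P1. 2 ppages; refcounts: pp0:2 pp1:2
Op 2: write(P1, v1, 159). refcount(pp1)=2>1 -> COPY to pp2. 3 ppages; refcounts: pp0:2 pp1:1 pp2:1
Op 3: read(P1, v1) -> 159. No state change.
Op 4: write(P1, v1, 170). refcount(pp2)=1 -> write in place. 3 ppages; refcounts: pp0:2 pp1:1 pp2:1
Op 5: write(P0, v1, 183). refcount(pp1)=1 -> write in place. 3 ppages; refcounts: pp0:2 pp1:1 pp2:1
Op 6: write(P1, v0, 172). refcount(pp0)=2>1 -> COPY to pp3. 4 ppages; refcounts: pp0:1 pp1:1 pp2:1 pp3:1
Op 7: read(P1, v1) -> 170. No state change.
Op 8: write(P1, v0, 191). refcount(pp3)=1 -> write in place. 4 ppages; refcounts: pp0:1 pp1:1 pp2:1 pp3:1
Op 9: write(P0, v0, 163). refcount(pp0)=1 -> write in place. 4 ppages; refcounts: pp0:1 pp1:1 pp2:1 pp3:1

yes no no yes no no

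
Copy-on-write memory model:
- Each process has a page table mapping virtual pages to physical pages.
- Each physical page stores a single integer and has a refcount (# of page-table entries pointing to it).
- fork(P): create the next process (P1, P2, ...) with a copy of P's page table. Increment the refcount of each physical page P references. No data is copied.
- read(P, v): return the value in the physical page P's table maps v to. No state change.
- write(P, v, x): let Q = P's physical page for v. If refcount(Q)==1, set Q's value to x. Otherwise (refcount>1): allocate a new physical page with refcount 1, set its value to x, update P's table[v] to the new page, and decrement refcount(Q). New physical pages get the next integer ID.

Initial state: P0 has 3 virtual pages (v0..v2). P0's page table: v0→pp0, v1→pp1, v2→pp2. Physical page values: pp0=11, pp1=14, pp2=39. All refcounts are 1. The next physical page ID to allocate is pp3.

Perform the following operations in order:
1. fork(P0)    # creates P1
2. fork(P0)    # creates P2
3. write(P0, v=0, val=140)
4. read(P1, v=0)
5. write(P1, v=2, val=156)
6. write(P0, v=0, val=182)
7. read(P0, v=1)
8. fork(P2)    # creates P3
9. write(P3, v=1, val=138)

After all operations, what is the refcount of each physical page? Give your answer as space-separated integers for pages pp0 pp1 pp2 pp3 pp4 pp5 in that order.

Answer: 3 3 3 1 1 1

Derivation:
Op 1: fork(P0) -> P1. 3 ppages; refcounts: pp0:2 pp1:2 pp2:2
Op 2: fork(P0) -> P2. 3 ppages; refcounts: pp0:3 pp1:3 pp2:3
Op 3: write(P0, v0, 140). refcount(pp0)=3>1 -> COPY to pp3. 4 ppages; refcounts: pp0:2 pp1:3 pp2:3 pp3:1
Op 4: read(P1, v0) -> 11. No state change.
Op 5: write(P1, v2, 156). refcount(pp2)=3>1 -> COPY to pp4. 5 ppages; refcounts: pp0:2 pp1:3 pp2:2 pp3:1 pp4:1
Op 6: write(P0, v0, 182). refcount(pp3)=1 -> write in place. 5 ppages; refcounts: pp0:2 pp1:3 pp2:2 pp3:1 pp4:1
Op 7: read(P0, v1) -> 14. No state change.
Op 8: fork(P2) -> P3. 5 ppages; refcounts: pp0:3 pp1:4 pp2:3 pp3:1 pp4:1
Op 9: write(P3, v1, 138). refcount(pp1)=4>1 -> COPY to pp5. 6 ppages; refcounts: pp0:3 pp1:3 pp2:3 pp3:1 pp4:1 pp5:1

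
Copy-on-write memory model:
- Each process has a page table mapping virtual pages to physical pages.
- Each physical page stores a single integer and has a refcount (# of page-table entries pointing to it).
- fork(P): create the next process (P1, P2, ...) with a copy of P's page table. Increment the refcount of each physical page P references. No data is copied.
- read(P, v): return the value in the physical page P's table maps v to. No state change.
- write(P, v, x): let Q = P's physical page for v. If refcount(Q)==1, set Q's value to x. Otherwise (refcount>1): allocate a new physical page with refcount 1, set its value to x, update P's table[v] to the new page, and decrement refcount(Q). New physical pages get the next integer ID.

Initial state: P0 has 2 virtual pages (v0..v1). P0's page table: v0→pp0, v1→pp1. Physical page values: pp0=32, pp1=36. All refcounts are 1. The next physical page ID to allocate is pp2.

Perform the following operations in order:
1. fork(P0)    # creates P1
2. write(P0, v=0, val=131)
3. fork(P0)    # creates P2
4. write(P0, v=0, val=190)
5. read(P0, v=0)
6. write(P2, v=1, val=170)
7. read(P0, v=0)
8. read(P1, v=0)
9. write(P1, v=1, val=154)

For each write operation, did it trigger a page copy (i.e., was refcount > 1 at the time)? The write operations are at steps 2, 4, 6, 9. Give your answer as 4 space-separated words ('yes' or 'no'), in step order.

Op 1: fork(P0) -> P1. 2 ppages; refcounts: pp0:2 pp1:2
Op 2: write(P0, v0, 131). refcount(pp0)=2>1 -> COPY to pp2. 3 ppages; refcounts: pp0:1 pp1:2 pp2:1
Op 3: fork(P0) -> P2. 3 ppages; refcounts: pp0:1 pp1:3 pp2:2
Op 4: write(P0, v0, 190). refcount(pp2)=2>1 -> COPY to pp3. 4 ppages; refcounts: pp0:1 pp1:3 pp2:1 pp3:1
Op 5: read(P0, v0) -> 190. No state change.
Op 6: write(P2, v1, 170). refcount(pp1)=3>1 -> COPY to pp4. 5 ppages; refcounts: pp0:1 pp1:2 pp2:1 pp3:1 pp4:1
Op 7: read(P0, v0) -> 190. No state change.
Op 8: read(P1, v0) -> 32. No state change.
Op 9: write(P1, v1, 154). refcount(pp1)=2>1 -> COPY to pp5. 6 ppages; refcounts: pp0:1 pp1:1 pp2:1 pp3:1 pp4:1 pp5:1

yes yes yes yes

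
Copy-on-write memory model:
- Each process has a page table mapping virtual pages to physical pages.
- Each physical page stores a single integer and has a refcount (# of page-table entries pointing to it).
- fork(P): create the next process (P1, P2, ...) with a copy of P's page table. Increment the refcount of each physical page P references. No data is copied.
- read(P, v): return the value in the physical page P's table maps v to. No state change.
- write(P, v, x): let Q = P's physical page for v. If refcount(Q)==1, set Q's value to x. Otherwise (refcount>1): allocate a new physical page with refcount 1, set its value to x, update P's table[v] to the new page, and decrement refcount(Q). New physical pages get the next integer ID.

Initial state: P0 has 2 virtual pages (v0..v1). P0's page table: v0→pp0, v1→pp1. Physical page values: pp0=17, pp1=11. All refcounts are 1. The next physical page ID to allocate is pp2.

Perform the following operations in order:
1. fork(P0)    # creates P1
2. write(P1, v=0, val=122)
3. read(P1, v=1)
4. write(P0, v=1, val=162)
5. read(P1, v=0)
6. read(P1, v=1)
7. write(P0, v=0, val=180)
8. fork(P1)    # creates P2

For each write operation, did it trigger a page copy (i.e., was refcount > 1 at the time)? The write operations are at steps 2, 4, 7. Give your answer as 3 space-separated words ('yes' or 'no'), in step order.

Op 1: fork(P0) -> P1. 2 ppages; refcounts: pp0:2 pp1:2
Op 2: write(P1, v0, 122). refcount(pp0)=2>1 -> COPY to pp2. 3 ppages; refcounts: pp0:1 pp1:2 pp2:1
Op 3: read(P1, v1) -> 11. No state change.
Op 4: write(P0, v1, 162). refcount(pp1)=2>1 -> COPY to pp3. 4 ppages; refcounts: pp0:1 pp1:1 pp2:1 pp3:1
Op 5: read(P1, v0) -> 122. No state change.
Op 6: read(P1, v1) -> 11. No state change.
Op 7: write(P0, v0, 180). refcount(pp0)=1 -> write in place. 4 ppages; refcounts: pp0:1 pp1:1 pp2:1 pp3:1
Op 8: fork(P1) -> P2. 4 ppages; refcounts: pp0:1 pp1:2 pp2:2 pp3:1

yes yes no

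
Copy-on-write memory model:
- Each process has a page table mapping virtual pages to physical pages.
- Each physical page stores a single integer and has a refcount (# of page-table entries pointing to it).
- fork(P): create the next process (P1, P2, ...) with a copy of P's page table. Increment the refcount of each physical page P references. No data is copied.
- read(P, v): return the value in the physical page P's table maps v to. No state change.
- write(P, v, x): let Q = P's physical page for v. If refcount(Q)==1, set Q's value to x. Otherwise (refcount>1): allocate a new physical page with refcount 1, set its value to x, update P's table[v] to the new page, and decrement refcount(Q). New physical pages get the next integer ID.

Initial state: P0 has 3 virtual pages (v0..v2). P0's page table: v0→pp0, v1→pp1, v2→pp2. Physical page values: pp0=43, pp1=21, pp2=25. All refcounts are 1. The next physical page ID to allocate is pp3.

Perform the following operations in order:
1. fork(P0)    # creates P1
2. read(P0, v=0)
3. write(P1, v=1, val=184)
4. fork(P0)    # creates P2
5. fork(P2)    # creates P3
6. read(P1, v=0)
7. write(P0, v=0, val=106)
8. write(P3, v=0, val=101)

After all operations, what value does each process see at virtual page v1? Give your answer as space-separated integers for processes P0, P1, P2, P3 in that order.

Answer: 21 184 21 21

Derivation:
Op 1: fork(P0) -> P1. 3 ppages; refcounts: pp0:2 pp1:2 pp2:2
Op 2: read(P0, v0) -> 43. No state change.
Op 3: write(P1, v1, 184). refcount(pp1)=2>1 -> COPY to pp3. 4 ppages; refcounts: pp0:2 pp1:1 pp2:2 pp3:1
Op 4: fork(P0) -> P2. 4 ppages; refcounts: pp0:3 pp1:2 pp2:3 pp3:1
Op 5: fork(P2) -> P3. 4 ppages; refcounts: pp0:4 pp1:3 pp2:4 pp3:1
Op 6: read(P1, v0) -> 43. No state change.
Op 7: write(P0, v0, 106). refcount(pp0)=4>1 -> COPY to pp4. 5 ppages; refcounts: pp0:3 pp1:3 pp2:4 pp3:1 pp4:1
Op 8: write(P3, v0, 101). refcount(pp0)=3>1 -> COPY to pp5. 6 ppages; refcounts: pp0:2 pp1:3 pp2:4 pp3:1 pp4:1 pp5:1
P0: v1 -> pp1 = 21
P1: v1 -> pp3 = 184
P2: v1 -> pp1 = 21
P3: v1 -> pp1 = 21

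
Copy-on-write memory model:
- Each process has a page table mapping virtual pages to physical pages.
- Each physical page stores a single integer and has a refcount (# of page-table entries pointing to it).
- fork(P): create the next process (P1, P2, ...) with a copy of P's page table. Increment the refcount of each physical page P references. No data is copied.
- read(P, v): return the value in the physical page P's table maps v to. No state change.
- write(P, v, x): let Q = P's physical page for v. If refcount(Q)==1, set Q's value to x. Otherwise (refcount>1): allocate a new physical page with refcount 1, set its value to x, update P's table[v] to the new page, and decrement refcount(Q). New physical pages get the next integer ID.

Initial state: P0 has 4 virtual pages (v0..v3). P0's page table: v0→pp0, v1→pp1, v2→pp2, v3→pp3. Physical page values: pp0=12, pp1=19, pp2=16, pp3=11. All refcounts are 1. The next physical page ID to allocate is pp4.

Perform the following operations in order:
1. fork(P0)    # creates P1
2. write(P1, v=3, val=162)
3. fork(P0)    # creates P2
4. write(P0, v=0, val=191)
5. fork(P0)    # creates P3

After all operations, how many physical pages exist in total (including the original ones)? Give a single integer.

Answer: 6

Derivation:
Op 1: fork(P0) -> P1. 4 ppages; refcounts: pp0:2 pp1:2 pp2:2 pp3:2
Op 2: write(P1, v3, 162). refcount(pp3)=2>1 -> COPY to pp4. 5 ppages; refcounts: pp0:2 pp1:2 pp2:2 pp3:1 pp4:1
Op 3: fork(P0) -> P2. 5 ppages; refcounts: pp0:3 pp1:3 pp2:3 pp3:2 pp4:1
Op 4: write(P0, v0, 191). refcount(pp0)=3>1 -> COPY to pp5. 6 ppages; refcounts: pp0:2 pp1:3 pp2:3 pp3:2 pp4:1 pp5:1
Op 5: fork(P0) -> P3. 6 ppages; refcounts: pp0:2 pp1:4 pp2:4 pp3:3 pp4:1 pp5:2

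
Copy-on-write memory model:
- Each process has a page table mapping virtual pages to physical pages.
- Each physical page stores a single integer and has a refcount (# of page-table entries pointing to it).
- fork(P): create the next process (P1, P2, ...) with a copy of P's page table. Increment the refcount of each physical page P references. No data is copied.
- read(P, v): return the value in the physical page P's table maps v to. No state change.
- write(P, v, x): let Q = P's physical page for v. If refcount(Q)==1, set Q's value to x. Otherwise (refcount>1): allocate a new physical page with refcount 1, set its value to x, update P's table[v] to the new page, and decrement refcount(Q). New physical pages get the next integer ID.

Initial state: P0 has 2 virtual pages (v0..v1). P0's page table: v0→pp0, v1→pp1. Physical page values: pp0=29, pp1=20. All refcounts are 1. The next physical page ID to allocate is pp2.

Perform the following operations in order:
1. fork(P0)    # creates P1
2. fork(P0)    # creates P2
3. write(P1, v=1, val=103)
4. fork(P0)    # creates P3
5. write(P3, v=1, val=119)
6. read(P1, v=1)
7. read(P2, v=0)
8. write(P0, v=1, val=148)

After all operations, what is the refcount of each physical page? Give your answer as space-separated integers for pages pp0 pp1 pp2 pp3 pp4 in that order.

Answer: 4 1 1 1 1

Derivation:
Op 1: fork(P0) -> P1. 2 ppages; refcounts: pp0:2 pp1:2
Op 2: fork(P0) -> P2. 2 ppages; refcounts: pp0:3 pp1:3
Op 3: write(P1, v1, 103). refcount(pp1)=3>1 -> COPY to pp2. 3 ppages; refcounts: pp0:3 pp1:2 pp2:1
Op 4: fork(P0) -> P3. 3 ppages; refcounts: pp0:4 pp1:3 pp2:1
Op 5: write(P3, v1, 119). refcount(pp1)=3>1 -> COPY to pp3. 4 ppages; refcounts: pp0:4 pp1:2 pp2:1 pp3:1
Op 6: read(P1, v1) -> 103. No state change.
Op 7: read(P2, v0) -> 29. No state change.
Op 8: write(P0, v1, 148). refcount(pp1)=2>1 -> COPY to pp4. 5 ppages; refcounts: pp0:4 pp1:1 pp2:1 pp3:1 pp4:1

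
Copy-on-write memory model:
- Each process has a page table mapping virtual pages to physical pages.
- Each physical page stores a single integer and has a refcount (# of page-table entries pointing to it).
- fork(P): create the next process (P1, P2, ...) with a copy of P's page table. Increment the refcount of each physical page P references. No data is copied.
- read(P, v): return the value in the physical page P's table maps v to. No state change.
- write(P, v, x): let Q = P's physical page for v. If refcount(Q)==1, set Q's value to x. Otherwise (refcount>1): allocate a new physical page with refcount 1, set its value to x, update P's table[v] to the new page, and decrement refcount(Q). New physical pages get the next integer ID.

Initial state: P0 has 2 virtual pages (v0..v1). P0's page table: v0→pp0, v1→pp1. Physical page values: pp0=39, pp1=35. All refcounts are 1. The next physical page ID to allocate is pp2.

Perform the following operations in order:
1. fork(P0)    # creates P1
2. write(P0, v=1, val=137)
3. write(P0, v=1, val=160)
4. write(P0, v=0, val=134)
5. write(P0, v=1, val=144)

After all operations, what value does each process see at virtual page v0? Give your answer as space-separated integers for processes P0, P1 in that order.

Answer: 134 39

Derivation:
Op 1: fork(P0) -> P1. 2 ppages; refcounts: pp0:2 pp1:2
Op 2: write(P0, v1, 137). refcount(pp1)=2>1 -> COPY to pp2. 3 ppages; refcounts: pp0:2 pp1:1 pp2:1
Op 3: write(P0, v1, 160). refcount(pp2)=1 -> write in place. 3 ppages; refcounts: pp0:2 pp1:1 pp2:1
Op 4: write(P0, v0, 134). refcount(pp0)=2>1 -> COPY to pp3. 4 ppages; refcounts: pp0:1 pp1:1 pp2:1 pp3:1
Op 5: write(P0, v1, 144). refcount(pp2)=1 -> write in place. 4 ppages; refcounts: pp0:1 pp1:1 pp2:1 pp3:1
P0: v0 -> pp3 = 134
P1: v0 -> pp0 = 39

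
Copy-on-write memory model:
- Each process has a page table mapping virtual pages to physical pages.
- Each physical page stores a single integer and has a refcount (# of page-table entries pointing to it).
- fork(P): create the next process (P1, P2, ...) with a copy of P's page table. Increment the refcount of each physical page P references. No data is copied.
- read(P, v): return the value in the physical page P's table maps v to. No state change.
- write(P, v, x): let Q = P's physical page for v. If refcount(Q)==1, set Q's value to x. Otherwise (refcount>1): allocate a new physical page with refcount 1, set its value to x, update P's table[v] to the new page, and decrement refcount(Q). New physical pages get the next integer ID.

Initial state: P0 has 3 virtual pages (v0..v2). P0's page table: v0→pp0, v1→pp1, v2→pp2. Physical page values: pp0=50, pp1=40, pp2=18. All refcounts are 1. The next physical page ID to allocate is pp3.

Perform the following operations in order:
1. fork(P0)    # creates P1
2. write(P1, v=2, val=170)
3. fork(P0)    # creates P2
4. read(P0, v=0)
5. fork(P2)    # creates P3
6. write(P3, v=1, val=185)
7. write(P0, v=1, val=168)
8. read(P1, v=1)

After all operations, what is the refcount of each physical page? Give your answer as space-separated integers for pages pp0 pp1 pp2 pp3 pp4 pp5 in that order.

Op 1: fork(P0) -> P1. 3 ppages; refcounts: pp0:2 pp1:2 pp2:2
Op 2: write(P1, v2, 170). refcount(pp2)=2>1 -> COPY to pp3. 4 ppages; refcounts: pp0:2 pp1:2 pp2:1 pp3:1
Op 3: fork(P0) -> P2. 4 ppages; refcounts: pp0:3 pp1:3 pp2:2 pp3:1
Op 4: read(P0, v0) -> 50. No state change.
Op 5: fork(P2) -> P3. 4 ppages; refcounts: pp0:4 pp1:4 pp2:3 pp3:1
Op 6: write(P3, v1, 185). refcount(pp1)=4>1 -> COPY to pp4. 5 ppages; refcounts: pp0:4 pp1:3 pp2:3 pp3:1 pp4:1
Op 7: write(P0, v1, 168). refcount(pp1)=3>1 -> COPY to pp5. 6 ppages; refcounts: pp0:4 pp1:2 pp2:3 pp3:1 pp4:1 pp5:1
Op 8: read(P1, v1) -> 40. No state change.

Answer: 4 2 3 1 1 1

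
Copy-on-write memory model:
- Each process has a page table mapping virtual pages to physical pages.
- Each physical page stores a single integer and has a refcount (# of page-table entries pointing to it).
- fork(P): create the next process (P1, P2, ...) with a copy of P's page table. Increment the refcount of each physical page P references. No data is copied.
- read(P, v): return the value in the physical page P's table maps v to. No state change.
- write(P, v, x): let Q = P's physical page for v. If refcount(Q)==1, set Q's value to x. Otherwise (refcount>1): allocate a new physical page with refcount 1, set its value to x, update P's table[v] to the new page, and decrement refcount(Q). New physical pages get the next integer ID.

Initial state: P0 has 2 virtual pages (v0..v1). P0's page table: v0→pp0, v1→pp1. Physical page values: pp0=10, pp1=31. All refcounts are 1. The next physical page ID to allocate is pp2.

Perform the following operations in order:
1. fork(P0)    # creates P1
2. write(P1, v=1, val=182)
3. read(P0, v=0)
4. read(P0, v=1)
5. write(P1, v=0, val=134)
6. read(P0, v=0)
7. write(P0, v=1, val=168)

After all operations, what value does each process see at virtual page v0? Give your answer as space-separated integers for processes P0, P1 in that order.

Op 1: fork(P0) -> P1. 2 ppages; refcounts: pp0:2 pp1:2
Op 2: write(P1, v1, 182). refcount(pp1)=2>1 -> COPY to pp2. 3 ppages; refcounts: pp0:2 pp1:1 pp2:1
Op 3: read(P0, v0) -> 10. No state change.
Op 4: read(P0, v1) -> 31. No state change.
Op 5: write(P1, v0, 134). refcount(pp0)=2>1 -> COPY to pp3. 4 ppages; refcounts: pp0:1 pp1:1 pp2:1 pp3:1
Op 6: read(P0, v0) -> 10. No state change.
Op 7: write(P0, v1, 168). refcount(pp1)=1 -> write in place. 4 ppages; refcounts: pp0:1 pp1:1 pp2:1 pp3:1
P0: v0 -> pp0 = 10
P1: v0 -> pp3 = 134

Answer: 10 134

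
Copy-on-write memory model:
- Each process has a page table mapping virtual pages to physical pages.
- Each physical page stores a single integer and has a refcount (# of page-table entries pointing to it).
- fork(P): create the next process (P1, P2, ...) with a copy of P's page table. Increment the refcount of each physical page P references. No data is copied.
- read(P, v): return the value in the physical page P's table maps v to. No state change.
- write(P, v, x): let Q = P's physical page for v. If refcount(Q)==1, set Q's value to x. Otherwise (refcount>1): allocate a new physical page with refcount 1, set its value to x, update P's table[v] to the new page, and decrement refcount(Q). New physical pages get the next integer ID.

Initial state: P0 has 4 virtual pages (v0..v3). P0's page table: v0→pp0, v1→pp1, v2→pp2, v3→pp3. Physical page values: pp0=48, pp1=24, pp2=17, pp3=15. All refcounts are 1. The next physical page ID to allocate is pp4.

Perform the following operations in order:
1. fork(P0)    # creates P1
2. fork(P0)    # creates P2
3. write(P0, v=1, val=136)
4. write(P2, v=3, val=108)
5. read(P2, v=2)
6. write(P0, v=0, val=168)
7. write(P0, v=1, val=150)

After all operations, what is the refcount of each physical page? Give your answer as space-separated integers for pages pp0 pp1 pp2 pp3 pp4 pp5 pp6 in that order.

Answer: 2 2 3 2 1 1 1

Derivation:
Op 1: fork(P0) -> P1. 4 ppages; refcounts: pp0:2 pp1:2 pp2:2 pp3:2
Op 2: fork(P0) -> P2. 4 ppages; refcounts: pp0:3 pp1:3 pp2:3 pp3:3
Op 3: write(P0, v1, 136). refcount(pp1)=3>1 -> COPY to pp4. 5 ppages; refcounts: pp0:3 pp1:2 pp2:3 pp3:3 pp4:1
Op 4: write(P2, v3, 108). refcount(pp3)=3>1 -> COPY to pp5. 6 ppages; refcounts: pp0:3 pp1:2 pp2:3 pp3:2 pp4:1 pp5:1
Op 5: read(P2, v2) -> 17. No state change.
Op 6: write(P0, v0, 168). refcount(pp0)=3>1 -> COPY to pp6. 7 ppages; refcounts: pp0:2 pp1:2 pp2:3 pp3:2 pp4:1 pp5:1 pp6:1
Op 7: write(P0, v1, 150). refcount(pp4)=1 -> write in place. 7 ppages; refcounts: pp0:2 pp1:2 pp2:3 pp3:2 pp4:1 pp5:1 pp6:1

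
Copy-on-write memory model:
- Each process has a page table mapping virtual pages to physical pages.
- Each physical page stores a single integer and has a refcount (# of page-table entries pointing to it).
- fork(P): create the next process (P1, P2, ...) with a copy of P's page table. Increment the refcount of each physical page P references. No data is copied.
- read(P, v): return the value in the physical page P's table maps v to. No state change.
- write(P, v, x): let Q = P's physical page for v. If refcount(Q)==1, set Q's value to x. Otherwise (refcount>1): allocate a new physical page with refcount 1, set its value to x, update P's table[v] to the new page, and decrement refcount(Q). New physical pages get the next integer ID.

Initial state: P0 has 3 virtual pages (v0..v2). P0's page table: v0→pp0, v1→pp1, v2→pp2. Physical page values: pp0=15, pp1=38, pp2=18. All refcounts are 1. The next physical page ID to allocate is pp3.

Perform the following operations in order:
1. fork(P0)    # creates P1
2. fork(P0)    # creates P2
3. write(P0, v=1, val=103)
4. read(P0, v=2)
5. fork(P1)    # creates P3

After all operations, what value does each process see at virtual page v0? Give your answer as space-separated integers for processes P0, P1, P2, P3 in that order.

Answer: 15 15 15 15

Derivation:
Op 1: fork(P0) -> P1. 3 ppages; refcounts: pp0:2 pp1:2 pp2:2
Op 2: fork(P0) -> P2. 3 ppages; refcounts: pp0:3 pp1:3 pp2:3
Op 3: write(P0, v1, 103). refcount(pp1)=3>1 -> COPY to pp3. 4 ppages; refcounts: pp0:3 pp1:2 pp2:3 pp3:1
Op 4: read(P0, v2) -> 18. No state change.
Op 5: fork(P1) -> P3. 4 ppages; refcounts: pp0:4 pp1:3 pp2:4 pp3:1
P0: v0 -> pp0 = 15
P1: v0 -> pp0 = 15
P2: v0 -> pp0 = 15
P3: v0 -> pp0 = 15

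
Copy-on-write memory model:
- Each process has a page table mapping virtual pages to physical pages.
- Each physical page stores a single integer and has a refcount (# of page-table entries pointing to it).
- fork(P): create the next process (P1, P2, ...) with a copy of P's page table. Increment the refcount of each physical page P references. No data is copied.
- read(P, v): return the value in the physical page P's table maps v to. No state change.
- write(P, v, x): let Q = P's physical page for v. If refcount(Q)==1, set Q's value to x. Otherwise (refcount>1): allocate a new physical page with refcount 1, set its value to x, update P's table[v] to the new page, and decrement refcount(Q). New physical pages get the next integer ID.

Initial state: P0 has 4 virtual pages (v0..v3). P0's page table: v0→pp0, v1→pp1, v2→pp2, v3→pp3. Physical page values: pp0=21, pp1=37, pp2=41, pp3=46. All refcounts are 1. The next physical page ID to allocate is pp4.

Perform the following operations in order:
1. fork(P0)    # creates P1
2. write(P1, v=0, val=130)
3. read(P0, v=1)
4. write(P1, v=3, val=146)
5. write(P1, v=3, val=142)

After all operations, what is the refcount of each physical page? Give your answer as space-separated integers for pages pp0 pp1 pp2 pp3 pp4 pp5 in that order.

Op 1: fork(P0) -> P1. 4 ppages; refcounts: pp0:2 pp1:2 pp2:2 pp3:2
Op 2: write(P1, v0, 130). refcount(pp0)=2>1 -> COPY to pp4. 5 ppages; refcounts: pp0:1 pp1:2 pp2:2 pp3:2 pp4:1
Op 3: read(P0, v1) -> 37. No state change.
Op 4: write(P1, v3, 146). refcount(pp3)=2>1 -> COPY to pp5. 6 ppages; refcounts: pp0:1 pp1:2 pp2:2 pp3:1 pp4:1 pp5:1
Op 5: write(P1, v3, 142). refcount(pp5)=1 -> write in place. 6 ppages; refcounts: pp0:1 pp1:2 pp2:2 pp3:1 pp4:1 pp5:1

Answer: 1 2 2 1 1 1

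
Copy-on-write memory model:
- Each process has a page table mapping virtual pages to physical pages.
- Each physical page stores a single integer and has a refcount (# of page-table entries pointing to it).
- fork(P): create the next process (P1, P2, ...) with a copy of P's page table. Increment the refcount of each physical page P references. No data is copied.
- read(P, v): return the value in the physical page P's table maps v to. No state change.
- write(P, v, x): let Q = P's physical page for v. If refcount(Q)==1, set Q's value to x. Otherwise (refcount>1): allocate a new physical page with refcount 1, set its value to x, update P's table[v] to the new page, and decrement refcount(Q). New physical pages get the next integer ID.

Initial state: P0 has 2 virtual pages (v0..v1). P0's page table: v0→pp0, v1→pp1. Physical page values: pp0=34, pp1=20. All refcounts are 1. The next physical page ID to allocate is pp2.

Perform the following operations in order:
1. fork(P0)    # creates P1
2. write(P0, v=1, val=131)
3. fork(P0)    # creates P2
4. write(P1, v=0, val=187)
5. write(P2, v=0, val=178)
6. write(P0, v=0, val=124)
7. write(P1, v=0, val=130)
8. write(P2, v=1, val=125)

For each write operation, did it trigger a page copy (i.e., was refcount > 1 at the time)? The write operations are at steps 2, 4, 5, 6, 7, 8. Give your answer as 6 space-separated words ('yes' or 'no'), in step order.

Op 1: fork(P0) -> P1. 2 ppages; refcounts: pp0:2 pp1:2
Op 2: write(P0, v1, 131). refcount(pp1)=2>1 -> COPY to pp2. 3 ppages; refcounts: pp0:2 pp1:1 pp2:1
Op 3: fork(P0) -> P2. 3 ppages; refcounts: pp0:3 pp1:1 pp2:2
Op 4: write(P1, v0, 187). refcount(pp0)=3>1 -> COPY to pp3. 4 ppages; refcounts: pp0:2 pp1:1 pp2:2 pp3:1
Op 5: write(P2, v0, 178). refcount(pp0)=2>1 -> COPY to pp4. 5 ppages; refcounts: pp0:1 pp1:1 pp2:2 pp3:1 pp4:1
Op 6: write(P0, v0, 124). refcount(pp0)=1 -> write in place. 5 ppages; refcounts: pp0:1 pp1:1 pp2:2 pp3:1 pp4:1
Op 7: write(P1, v0, 130). refcount(pp3)=1 -> write in place. 5 ppages; refcounts: pp0:1 pp1:1 pp2:2 pp3:1 pp4:1
Op 8: write(P2, v1, 125). refcount(pp2)=2>1 -> COPY to pp5. 6 ppages; refcounts: pp0:1 pp1:1 pp2:1 pp3:1 pp4:1 pp5:1

yes yes yes no no yes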